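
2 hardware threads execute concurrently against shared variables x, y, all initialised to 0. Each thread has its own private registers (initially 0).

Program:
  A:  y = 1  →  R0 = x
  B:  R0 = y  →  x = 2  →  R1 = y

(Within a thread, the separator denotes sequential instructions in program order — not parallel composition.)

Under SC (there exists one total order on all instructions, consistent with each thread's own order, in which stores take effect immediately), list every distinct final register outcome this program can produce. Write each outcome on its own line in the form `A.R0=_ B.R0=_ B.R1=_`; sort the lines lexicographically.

A.R0=0 B.R0=0 B.R1=1
A.R0=0 B.R0=1 B.R1=1
A.R0=2 B.R0=0 B.R1=0
A.R0=2 B.R0=0 B.R1=1
A.R0=2 B.R0=1 B.R1=1

outcome vector order: (A.R0,B.R0,B.R1)
|SC outcomes| = 5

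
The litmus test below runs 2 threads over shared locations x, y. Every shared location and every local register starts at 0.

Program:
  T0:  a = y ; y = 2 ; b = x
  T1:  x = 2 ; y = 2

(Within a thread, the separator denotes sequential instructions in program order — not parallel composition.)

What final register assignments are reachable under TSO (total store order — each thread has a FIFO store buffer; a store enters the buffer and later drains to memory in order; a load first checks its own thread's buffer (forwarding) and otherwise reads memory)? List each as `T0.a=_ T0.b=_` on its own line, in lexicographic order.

T0.a=0 T0.b=0
T0.a=0 T0.b=2
T0.a=2 T0.b=2

outcome vector order: (T0.a,T0.b)
|TSO outcomes| = 3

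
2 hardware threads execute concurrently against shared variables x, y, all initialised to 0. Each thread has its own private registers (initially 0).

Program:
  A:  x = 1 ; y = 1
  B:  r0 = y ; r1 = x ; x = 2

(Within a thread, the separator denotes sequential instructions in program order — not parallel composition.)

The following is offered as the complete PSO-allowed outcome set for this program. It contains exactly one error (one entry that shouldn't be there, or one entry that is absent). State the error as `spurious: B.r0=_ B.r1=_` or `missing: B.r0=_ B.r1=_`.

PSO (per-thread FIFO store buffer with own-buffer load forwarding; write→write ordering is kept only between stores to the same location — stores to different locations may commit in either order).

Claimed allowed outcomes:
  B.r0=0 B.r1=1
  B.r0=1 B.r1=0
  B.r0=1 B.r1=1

missing: B.r0=0 B.r1=0

outcome vector order: (B.r0,B.r1)
under PSO → 0/0 0/1 1/0 1/1
PSO∖claimed = {0/0}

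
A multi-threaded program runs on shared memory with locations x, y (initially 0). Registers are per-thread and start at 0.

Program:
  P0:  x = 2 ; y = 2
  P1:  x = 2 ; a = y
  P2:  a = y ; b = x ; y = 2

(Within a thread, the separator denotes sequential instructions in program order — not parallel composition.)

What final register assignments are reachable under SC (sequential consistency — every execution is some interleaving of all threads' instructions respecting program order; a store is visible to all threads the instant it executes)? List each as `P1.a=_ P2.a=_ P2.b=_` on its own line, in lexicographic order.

P1.a=0 P2.a=0 P2.b=0
P1.a=0 P2.a=0 P2.b=2
P1.a=0 P2.a=2 P2.b=2
P1.a=2 P2.a=0 P2.b=0
P1.a=2 P2.a=0 P2.b=2
P1.a=2 P2.a=2 P2.b=2

outcome vector order: (P1.a,P2.a,P2.b)
|SC outcomes| = 6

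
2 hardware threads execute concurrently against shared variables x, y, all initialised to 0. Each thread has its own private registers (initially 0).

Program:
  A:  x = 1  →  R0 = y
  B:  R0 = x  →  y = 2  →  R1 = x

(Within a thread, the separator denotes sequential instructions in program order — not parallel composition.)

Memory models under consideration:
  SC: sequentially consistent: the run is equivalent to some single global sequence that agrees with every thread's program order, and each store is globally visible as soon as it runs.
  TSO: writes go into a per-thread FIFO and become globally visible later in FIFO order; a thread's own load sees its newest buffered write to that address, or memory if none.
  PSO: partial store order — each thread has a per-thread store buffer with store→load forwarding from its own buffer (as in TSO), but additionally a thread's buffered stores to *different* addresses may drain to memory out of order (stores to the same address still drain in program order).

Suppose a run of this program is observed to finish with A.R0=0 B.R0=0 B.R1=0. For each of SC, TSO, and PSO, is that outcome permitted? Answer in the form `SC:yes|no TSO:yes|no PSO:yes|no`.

SC:no TSO:yes PSO:yes

outcome vector order: (A.R0,B.R0,B.R1)
[SC] allowed = {0/0/1; 0/1/1; 2/0/0; 2/0/1; 2/1/1}
[TSO] allowed = {0/0/0; 0/0/1; 0/1/1; 2/0/0; 2/0/1; 2/1/1}
[PSO] allowed = {0/0/0; 0/0/1; 0/1/1; 2/0/0; 2/0/1; 2/1/1}
target 0/0/0 ∈ {TSO,PSO}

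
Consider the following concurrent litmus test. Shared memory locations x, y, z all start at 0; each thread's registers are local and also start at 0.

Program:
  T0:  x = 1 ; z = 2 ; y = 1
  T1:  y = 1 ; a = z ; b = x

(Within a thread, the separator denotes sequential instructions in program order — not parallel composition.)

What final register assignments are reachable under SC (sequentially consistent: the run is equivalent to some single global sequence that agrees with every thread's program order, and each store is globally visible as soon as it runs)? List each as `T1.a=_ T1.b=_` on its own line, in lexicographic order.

T1.a=0 T1.b=0
T1.a=0 T1.b=1
T1.a=2 T1.b=1

outcome vector order: (T1.a,T1.b)
|SC outcomes| = 3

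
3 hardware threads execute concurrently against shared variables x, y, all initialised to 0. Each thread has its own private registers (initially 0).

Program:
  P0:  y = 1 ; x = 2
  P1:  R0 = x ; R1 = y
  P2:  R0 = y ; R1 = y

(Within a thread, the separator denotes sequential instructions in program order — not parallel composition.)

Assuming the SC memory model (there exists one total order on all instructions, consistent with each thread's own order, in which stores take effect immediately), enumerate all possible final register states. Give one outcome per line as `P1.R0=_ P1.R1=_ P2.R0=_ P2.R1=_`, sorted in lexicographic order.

P1.R0=0 P1.R1=0 P2.R0=0 P2.R1=0
P1.R0=0 P1.R1=0 P2.R0=0 P2.R1=1
P1.R0=0 P1.R1=0 P2.R0=1 P2.R1=1
P1.R0=0 P1.R1=1 P2.R0=0 P2.R1=0
P1.R0=0 P1.R1=1 P2.R0=0 P2.R1=1
P1.R0=0 P1.R1=1 P2.R0=1 P2.R1=1
P1.R0=2 P1.R1=1 P2.R0=0 P2.R1=0
P1.R0=2 P1.R1=1 P2.R0=0 P2.R1=1
P1.R0=2 P1.R1=1 P2.R0=1 P2.R1=1

outcome vector order: (P1.R0,P1.R1,P2.R0,P2.R1)
|SC outcomes| = 9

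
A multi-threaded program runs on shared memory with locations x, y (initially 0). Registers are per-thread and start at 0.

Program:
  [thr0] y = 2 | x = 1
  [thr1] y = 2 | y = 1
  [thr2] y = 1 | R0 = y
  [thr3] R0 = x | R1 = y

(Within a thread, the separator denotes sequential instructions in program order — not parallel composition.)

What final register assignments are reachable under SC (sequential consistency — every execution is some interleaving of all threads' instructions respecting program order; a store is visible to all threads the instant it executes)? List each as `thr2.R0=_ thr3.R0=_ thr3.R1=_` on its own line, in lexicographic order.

outcome vector order: (thr2.R0,thr3.R0,thr3.R1)
|SC outcomes| = 10

thr2.R0=1 thr3.R0=0 thr3.R1=0
thr2.R0=1 thr3.R0=0 thr3.R1=1
thr2.R0=1 thr3.R0=0 thr3.R1=2
thr2.R0=1 thr3.R0=1 thr3.R1=1
thr2.R0=1 thr3.R0=1 thr3.R1=2
thr2.R0=2 thr3.R0=0 thr3.R1=0
thr2.R0=2 thr3.R0=0 thr3.R1=1
thr2.R0=2 thr3.R0=0 thr3.R1=2
thr2.R0=2 thr3.R0=1 thr3.R1=1
thr2.R0=2 thr3.R0=1 thr3.R1=2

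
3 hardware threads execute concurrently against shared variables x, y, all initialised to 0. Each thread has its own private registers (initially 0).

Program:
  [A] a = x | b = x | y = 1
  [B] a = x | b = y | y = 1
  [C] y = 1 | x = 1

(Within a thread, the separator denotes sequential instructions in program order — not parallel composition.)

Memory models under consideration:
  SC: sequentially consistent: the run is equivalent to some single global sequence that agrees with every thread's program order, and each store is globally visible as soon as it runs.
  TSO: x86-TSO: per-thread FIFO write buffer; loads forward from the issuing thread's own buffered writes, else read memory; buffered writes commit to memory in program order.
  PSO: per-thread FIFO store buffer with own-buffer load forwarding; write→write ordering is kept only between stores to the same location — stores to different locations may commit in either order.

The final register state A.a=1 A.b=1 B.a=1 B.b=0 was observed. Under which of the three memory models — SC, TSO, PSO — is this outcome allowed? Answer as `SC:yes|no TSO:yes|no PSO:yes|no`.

SC:no TSO:no PSO:yes

outcome vector order: (A.a,A.b,B.a,B.b)
[SC] allowed = {(0,0,0,0), (0,0,0,1), (0,0,1,1), (0,1,0,0), (0,1,0,1), (0,1,1,1), (1,1,0,0), (1,1,0,1), (1,1,1,1)}
[TSO] allowed = {(0,0,0,0), (0,0,0,1), (0,0,1,1), (0,1,0,0), (0,1,0,1), (0,1,1,1), (1,1,0,0), (1,1,0,1), (1,1,1,1)}
[PSO] allowed = {(0,0,0,0), (0,0,0,1), (0,0,1,0), (0,0,1,1), (0,1,0,0), (0,1,0,1), (0,1,1,0), (0,1,1,1), (1,1,0,0), (1,1,0,1), (1,1,1,0), (1,1,1,1)}
target (1,1,1,0) ∈ {PSO}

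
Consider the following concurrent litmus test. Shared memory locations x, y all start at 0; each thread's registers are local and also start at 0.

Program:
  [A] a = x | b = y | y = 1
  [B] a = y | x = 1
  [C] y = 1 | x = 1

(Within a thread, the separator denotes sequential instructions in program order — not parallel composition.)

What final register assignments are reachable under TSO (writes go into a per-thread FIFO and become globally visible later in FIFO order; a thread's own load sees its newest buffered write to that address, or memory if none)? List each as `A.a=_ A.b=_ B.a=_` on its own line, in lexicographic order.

outcome vector order: (A.a,A.b,B.a)
|TSO outcomes| = 7

A.a=0 A.b=0 B.a=0
A.a=0 A.b=0 B.a=1
A.a=0 A.b=1 B.a=0
A.a=0 A.b=1 B.a=1
A.a=1 A.b=0 B.a=0
A.a=1 A.b=1 B.a=0
A.a=1 A.b=1 B.a=1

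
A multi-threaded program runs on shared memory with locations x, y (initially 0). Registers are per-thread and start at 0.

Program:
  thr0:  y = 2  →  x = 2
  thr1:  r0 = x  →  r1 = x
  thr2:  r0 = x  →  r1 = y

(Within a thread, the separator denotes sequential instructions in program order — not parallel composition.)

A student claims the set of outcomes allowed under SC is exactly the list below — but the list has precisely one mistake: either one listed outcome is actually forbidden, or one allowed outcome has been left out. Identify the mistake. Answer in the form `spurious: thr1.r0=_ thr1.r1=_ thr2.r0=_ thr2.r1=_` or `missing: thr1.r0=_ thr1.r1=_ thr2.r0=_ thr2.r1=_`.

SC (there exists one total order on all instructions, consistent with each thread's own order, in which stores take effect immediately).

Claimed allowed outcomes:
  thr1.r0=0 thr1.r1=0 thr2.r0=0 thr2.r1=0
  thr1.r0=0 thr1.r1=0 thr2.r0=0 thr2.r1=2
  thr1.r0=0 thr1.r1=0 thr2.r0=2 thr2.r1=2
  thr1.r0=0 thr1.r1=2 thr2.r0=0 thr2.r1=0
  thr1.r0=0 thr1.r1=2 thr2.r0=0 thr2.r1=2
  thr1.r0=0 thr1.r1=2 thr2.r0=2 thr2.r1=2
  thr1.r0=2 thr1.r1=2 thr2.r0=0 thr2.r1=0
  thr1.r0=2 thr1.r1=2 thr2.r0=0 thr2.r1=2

outcome vector order: (thr1.r0,thr1.r1,thr2.r0,thr2.r1)
under SC → 0/0/0/0, 0/0/0/2, 0/0/2/2, 0/2/0/0, 0/2/0/2, 0/2/2/2, 2/2/0/0, 2/2/0/2, 2/2/2/2
SC∖claimed = {2/2/2/2}

missing: thr1.r0=2 thr1.r1=2 thr2.r0=2 thr2.r1=2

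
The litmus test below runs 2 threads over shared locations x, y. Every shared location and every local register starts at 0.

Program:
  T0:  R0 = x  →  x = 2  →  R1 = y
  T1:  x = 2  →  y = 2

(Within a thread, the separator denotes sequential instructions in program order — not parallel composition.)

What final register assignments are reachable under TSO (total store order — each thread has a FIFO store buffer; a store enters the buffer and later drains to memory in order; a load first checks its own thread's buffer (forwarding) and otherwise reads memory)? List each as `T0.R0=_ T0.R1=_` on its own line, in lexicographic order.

T0.R0=0 T0.R1=0
T0.R0=0 T0.R1=2
T0.R0=2 T0.R1=0
T0.R0=2 T0.R1=2

outcome vector order: (T0.R0,T0.R1)
|TSO outcomes| = 4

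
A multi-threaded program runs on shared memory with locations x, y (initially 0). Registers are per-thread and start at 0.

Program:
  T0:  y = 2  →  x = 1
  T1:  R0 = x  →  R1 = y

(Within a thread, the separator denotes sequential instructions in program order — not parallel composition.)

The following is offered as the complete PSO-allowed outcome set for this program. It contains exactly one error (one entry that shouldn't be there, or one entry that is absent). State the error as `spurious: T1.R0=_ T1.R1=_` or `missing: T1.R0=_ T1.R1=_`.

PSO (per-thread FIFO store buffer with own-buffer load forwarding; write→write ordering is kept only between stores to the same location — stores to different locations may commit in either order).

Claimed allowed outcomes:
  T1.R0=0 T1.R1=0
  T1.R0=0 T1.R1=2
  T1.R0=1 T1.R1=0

outcome vector order: (T1.R0,T1.R1)
[PSO] allowed = {0/0 0/2 1/0 1/2}
PSO∖claimed = {1/2}

missing: T1.R0=1 T1.R1=2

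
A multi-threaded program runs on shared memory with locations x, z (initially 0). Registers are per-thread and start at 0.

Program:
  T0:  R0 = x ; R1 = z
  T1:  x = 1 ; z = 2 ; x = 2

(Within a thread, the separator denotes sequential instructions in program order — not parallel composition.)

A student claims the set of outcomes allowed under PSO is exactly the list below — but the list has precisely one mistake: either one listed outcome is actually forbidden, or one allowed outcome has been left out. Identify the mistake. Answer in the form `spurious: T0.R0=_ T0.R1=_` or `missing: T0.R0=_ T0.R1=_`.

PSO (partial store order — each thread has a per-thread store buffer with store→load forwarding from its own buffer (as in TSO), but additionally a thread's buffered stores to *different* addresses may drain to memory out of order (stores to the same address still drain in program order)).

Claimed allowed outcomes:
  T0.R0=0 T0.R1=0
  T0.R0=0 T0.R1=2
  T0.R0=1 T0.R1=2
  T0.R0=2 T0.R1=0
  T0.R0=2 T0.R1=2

outcome vector order: (T0.R0,T0.R1)
[PSO] allowed = {(0,0); (0,2); (1,0); (1,2); (2,0); (2,2)}
PSO∖claimed = {(1,0)}

missing: T0.R0=1 T0.R1=0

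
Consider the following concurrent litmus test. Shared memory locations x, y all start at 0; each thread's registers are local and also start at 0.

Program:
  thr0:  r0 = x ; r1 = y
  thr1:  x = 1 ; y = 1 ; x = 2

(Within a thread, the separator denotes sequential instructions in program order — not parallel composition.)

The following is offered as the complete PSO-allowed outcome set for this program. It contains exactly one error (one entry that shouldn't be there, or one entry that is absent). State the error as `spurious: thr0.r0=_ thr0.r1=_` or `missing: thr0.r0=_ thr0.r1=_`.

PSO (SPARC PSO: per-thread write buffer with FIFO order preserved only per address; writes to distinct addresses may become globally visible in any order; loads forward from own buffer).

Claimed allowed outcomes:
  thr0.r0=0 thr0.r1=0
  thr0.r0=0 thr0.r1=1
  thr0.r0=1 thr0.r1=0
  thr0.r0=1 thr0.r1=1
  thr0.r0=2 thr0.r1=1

missing: thr0.r0=2 thr0.r1=0

outcome vector order: (thr0.r0,thr0.r1)
[PSO] allowed = {00; 01; 10; 11; 20; 21}
PSO∖claimed = {20}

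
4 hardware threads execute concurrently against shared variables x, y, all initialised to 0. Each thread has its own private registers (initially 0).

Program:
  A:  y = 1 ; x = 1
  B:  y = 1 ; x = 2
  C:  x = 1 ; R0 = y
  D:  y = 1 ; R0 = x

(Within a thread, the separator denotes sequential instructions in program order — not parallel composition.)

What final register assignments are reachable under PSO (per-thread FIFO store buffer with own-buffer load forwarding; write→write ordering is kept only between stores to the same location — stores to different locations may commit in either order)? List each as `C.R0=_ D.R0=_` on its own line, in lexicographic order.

C.R0=0 D.R0=0
C.R0=0 D.R0=1
C.R0=0 D.R0=2
C.R0=1 D.R0=0
C.R0=1 D.R0=1
C.R0=1 D.R0=2

outcome vector order: (C.R0,D.R0)
|PSO outcomes| = 6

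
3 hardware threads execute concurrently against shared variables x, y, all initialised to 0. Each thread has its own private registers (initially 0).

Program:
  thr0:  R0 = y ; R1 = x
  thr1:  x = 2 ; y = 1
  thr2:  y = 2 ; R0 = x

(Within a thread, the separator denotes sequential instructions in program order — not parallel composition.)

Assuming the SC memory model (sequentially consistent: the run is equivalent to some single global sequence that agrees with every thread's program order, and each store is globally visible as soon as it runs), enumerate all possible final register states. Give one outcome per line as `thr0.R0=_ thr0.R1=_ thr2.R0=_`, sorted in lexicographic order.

thr0.R0=0 thr0.R1=0 thr2.R0=0
thr0.R0=0 thr0.R1=0 thr2.R0=2
thr0.R0=0 thr0.R1=2 thr2.R0=0
thr0.R0=0 thr0.R1=2 thr2.R0=2
thr0.R0=1 thr0.R1=2 thr2.R0=0
thr0.R0=1 thr0.R1=2 thr2.R0=2
thr0.R0=2 thr0.R1=0 thr2.R0=0
thr0.R0=2 thr0.R1=0 thr2.R0=2
thr0.R0=2 thr0.R1=2 thr2.R0=0
thr0.R0=2 thr0.R1=2 thr2.R0=2

outcome vector order: (thr0.R0,thr0.R1,thr2.R0)
|SC outcomes| = 10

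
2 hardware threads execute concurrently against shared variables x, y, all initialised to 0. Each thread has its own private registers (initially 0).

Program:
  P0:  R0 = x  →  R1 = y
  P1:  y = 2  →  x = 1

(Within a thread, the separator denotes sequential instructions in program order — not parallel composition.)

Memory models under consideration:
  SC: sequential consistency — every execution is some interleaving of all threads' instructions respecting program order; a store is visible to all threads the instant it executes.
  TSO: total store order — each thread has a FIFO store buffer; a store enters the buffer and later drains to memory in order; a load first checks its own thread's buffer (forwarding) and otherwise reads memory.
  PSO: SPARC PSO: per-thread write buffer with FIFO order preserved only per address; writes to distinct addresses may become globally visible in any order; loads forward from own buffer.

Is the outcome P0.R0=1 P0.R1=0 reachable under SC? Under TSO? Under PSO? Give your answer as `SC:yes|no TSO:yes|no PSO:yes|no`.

outcome vector order: (P0.R0,P0.R1)
[SC] allowed = {(0,0), (0,2), (1,2)}
[TSO] allowed = {(0,0), (0,2), (1,2)}
[PSO] allowed = {(0,0), (0,2), (1,0), (1,2)}
target (1,0) ∈ {PSO}

SC:no TSO:no PSO:yes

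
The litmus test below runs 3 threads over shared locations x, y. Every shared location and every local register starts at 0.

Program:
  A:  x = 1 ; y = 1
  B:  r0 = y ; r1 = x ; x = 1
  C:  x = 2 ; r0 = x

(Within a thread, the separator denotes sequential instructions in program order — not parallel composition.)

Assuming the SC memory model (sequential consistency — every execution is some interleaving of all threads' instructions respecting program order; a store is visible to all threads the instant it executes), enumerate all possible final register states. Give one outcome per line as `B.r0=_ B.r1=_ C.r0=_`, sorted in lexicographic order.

B.r0=0 B.r1=0 C.r0=1
B.r0=0 B.r1=0 C.r0=2
B.r0=0 B.r1=1 C.r0=1
B.r0=0 B.r1=1 C.r0=2
B.r0=0 B.r1=2 C.r0=1
B.r0=0 B.r1=2 C.r0=2
B.r0=1 B.r1=1 C.r0=1
B.r0=1 B.r1=1 C.r0=2
B.r0=1 B.r1=2 C.r0=1
B.r0=1 B.r1=2 C.r0=2

outcome vector order: (B.r0,B.r1,C.r0)
|SC outcomes| = 10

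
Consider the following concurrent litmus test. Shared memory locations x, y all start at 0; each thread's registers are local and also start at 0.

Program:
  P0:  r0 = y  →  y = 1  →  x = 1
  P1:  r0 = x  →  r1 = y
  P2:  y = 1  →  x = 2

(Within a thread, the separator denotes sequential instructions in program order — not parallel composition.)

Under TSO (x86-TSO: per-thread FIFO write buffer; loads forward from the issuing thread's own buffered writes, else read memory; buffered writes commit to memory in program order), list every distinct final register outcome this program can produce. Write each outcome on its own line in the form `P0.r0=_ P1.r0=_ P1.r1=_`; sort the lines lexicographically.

P0.r0=0 P1.r0=0 P1.r1=0
P0.r0=0 P1.r0=0 P1.r1=1
P0.r0=0 P1.r0=1 P1.r1=1
P0.r0=0 P1.r0=2 P1.r1=1
P0.r0=1 P1.r0=0 P1.r1=0
P0.r0=1 P1.r0=0 P1.r1=1
P0.r0=1 P1.r0=1 P1.r1=1
P0.r0=1 P1.r0=2 P1.r1=1

outcome vector order: (P0.r0,P1.r0,P1.r1)
|TSO outcomes| = 8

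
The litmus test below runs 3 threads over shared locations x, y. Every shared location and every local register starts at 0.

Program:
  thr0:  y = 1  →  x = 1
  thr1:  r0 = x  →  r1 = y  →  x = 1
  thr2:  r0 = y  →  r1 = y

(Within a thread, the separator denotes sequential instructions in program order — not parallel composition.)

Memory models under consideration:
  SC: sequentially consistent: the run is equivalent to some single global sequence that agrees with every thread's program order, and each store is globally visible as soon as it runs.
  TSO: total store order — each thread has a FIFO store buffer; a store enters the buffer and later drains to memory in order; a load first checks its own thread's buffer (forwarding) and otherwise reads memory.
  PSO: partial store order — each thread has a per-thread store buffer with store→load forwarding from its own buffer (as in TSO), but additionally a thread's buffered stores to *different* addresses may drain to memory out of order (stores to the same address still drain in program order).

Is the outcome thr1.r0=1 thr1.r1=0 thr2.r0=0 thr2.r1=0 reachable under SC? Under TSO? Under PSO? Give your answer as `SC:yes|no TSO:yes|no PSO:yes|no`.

SC:no TSO:no PSO:yes

outcome vector order: (thr1.r0,thr1.r1,thr2.r0,thr2.r1)
[SC] allowed = {0/0/0/0 0/0/0/1 0/0/1/1 0/1/0/0 0/1/0/1 0/1/1/1 1/1/0/0 1/1/0/1 1/1/1/1}
[TSO] allowed = {0/0/0/0 0/0/0/1 0/0/1/1 0/1/0/0 0/1/0/1 0/1/1/1 1/1/0/0 1/1/0/1 1/1/1/1}
[PSO] allowed = {0/0/0/0 0/0/0/1 0/0/1/1 0/1/0/0 0/1/0/1 0/1/1/1 1/0/0/0 1/0/0/1 1/0/1/1 1/1/0/0 1/1/0/1 1/1/1/1}
target 1/0/0/0 ∈ {PSO}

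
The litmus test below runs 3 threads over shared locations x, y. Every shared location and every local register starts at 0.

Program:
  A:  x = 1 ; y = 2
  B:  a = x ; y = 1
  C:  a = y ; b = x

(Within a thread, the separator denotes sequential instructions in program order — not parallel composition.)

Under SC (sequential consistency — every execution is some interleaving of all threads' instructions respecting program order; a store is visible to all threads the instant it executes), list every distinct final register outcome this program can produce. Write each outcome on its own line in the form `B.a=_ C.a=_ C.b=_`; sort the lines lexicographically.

outcome vector order: (B.a,C.a,C.b)
|SC outcomes| = 9

B.a=0 C.a=0 C.b=0
B.a=0 C.a=0 C.b=1
B.a=0 C.a=1 C.b=0
B.a=0 C.a=1 C.b=1
B.a=0 C.a=2 C.b=1
B.a=1 C.a=0 C.b=0
B.a=1 C.a=0 C.b=1
B.a=1 C.a=1 C.b=1
B.a=1 C.a=2 C.b=1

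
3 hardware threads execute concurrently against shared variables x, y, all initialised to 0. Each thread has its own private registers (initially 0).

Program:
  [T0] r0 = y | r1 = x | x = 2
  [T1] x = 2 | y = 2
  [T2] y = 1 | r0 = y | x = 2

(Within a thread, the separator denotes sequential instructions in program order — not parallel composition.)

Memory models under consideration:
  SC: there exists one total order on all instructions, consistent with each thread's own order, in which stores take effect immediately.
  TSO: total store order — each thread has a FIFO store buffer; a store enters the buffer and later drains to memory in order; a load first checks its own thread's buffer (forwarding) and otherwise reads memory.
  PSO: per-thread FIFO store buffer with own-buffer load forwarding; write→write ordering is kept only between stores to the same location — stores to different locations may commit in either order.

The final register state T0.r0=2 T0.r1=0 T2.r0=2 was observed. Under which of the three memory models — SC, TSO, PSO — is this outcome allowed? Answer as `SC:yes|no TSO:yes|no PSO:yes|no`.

SC:no TSO:no PSO:yes

outcome vector order: (T0.r0,T0.r1,T2.r0)
SC (10): (0,0,1) (0,0,2) (0,2,1) (0,2,2) (1,0,1) (1,0,2) (1,2,1) (1,2,2) (2,2,1) (2,2,2)
TSO (10): (0,0,1) (0,0,2) (0,2,1) (0,2,2) (1,0,1) (1,0,2) (1,2,1) (1,2,2) (2,2,1) (2,2,2)
PSO (12): (0,0,1) (0,0,2) (0,2,1) (0,2,2) (1,0,1) (1,0,2) (1,2,1) (1,2,2) (2,0,1) (2,0,2) (2,2,1) (2,2,2)
target (2,0,2) ∈ {PSO}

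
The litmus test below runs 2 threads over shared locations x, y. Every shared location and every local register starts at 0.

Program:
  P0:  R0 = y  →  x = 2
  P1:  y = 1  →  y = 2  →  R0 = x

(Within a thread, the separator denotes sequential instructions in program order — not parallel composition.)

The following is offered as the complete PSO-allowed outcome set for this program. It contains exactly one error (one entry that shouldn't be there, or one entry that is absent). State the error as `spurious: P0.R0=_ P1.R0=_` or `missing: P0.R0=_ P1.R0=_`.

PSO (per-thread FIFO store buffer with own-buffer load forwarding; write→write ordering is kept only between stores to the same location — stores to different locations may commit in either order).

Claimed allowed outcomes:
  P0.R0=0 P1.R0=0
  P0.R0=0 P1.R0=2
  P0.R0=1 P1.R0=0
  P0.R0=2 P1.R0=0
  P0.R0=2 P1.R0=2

outcome vector order: (P0.R0,P1.R0)
PSO (6): (0,0) (0,2) (1,0) (1,2) (2,0) (2,2)
PSO∖claimed = {(1,2)}

missing: P0.R0=1 P1.R0=2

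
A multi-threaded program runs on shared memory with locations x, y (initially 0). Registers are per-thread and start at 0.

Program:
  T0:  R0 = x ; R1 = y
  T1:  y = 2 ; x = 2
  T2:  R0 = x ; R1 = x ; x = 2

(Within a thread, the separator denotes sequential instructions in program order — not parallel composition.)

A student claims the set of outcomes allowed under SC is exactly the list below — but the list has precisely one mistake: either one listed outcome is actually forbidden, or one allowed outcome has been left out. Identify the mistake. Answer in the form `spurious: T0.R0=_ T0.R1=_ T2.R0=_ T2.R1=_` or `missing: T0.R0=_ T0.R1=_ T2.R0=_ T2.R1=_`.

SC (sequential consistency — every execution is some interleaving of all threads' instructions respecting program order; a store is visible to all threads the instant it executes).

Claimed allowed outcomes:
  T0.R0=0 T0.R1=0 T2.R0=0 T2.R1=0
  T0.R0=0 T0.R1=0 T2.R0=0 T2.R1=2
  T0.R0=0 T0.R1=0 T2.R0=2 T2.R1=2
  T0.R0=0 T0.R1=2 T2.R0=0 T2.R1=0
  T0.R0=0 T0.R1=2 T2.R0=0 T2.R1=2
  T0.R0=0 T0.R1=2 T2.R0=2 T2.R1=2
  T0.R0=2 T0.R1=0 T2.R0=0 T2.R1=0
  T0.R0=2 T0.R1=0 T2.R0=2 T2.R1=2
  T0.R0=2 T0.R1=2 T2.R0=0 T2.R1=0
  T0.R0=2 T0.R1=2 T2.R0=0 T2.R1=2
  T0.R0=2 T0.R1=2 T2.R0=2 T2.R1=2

spurious: T0.R0=2 T0.R1=0 T2.R0=2 T2.R1=2

outcome vector order: (T0.R0,T0.R1,T2.R0,T2.R1)
under SC → (0,0,0,0) (0,0,0,2) (0,0,2,2) (0,2,0,0) (0,2,0,2) (0,2,2,2) (2,0,0,0) (2,2,0,0) (2,2,0,2) (2,2,2,2)
claimed∖SC = {(2,0,2,2)}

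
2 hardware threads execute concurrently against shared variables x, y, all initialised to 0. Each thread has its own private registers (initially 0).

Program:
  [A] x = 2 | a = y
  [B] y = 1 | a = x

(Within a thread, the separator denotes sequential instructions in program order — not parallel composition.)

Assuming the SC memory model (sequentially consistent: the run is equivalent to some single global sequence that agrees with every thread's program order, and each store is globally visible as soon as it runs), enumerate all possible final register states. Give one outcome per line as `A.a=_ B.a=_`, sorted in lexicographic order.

A.a=0 B.a=2
A.a=1 B.a=0
A.a=1 B.a=2

outcome vector order: (A.a,B.a)
|SC outcomes| = 3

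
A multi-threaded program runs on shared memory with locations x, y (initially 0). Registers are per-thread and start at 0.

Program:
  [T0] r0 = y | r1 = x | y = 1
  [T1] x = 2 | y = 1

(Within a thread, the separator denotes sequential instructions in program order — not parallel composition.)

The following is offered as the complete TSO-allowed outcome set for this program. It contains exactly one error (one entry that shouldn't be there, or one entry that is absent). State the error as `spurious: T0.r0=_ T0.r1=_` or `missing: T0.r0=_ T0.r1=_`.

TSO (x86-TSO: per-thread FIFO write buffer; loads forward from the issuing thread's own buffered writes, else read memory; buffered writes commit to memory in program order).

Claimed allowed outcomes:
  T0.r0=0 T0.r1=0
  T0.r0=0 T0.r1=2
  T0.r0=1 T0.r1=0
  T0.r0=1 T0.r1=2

spurious: T0.r0=1 T0.r1=0

outcome vector order: (T0.r0,T0.r1)
TSO: 3 outcomes — {00 02 12}
claimed∖TSO = {10}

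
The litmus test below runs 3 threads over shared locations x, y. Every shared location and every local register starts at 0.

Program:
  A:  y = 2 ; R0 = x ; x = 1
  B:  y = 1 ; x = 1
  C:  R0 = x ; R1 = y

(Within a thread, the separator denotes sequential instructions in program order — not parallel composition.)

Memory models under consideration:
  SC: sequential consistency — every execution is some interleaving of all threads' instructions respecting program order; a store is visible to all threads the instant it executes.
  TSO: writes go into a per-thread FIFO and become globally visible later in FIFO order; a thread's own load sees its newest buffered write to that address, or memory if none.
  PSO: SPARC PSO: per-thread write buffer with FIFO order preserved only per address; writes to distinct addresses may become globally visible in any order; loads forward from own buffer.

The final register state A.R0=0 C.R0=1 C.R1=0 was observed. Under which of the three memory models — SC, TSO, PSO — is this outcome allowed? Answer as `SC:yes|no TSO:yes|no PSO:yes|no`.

outcome vector order: (A.R0,C.R0,C.R1)
[SC] allowed = {000; 001; 002; 011; 012; 100; 101; 102; 111; 112}
[TSO] allowed = {000; 001; 002; 011; 012; 100; 101; 102; 111; 112}
[PSO] allowed = {000; 001; 002; 010; 011; 012; 100; 101; 102; 110; 111; 112}
target 010 ∈ {PSO}

SC:no TSO:no PSO:yes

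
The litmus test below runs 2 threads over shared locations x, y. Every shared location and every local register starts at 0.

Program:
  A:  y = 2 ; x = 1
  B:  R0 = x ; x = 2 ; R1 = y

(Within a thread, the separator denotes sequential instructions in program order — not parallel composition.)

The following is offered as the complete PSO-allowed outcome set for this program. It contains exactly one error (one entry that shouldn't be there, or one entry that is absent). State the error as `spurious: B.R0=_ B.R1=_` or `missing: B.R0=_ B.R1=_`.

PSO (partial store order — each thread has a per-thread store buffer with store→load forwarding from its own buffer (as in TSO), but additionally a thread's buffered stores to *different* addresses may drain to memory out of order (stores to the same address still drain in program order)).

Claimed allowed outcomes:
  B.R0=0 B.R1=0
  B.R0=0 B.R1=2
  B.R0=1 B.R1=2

missing: B.R0=1 B.R1=0

outcome vector order: (B.R0,B.R1)
PSO: 4 outcomes — {<0 0> <0 2> <1 0> <1 2>}
PSO∖claimed = {<1 0>}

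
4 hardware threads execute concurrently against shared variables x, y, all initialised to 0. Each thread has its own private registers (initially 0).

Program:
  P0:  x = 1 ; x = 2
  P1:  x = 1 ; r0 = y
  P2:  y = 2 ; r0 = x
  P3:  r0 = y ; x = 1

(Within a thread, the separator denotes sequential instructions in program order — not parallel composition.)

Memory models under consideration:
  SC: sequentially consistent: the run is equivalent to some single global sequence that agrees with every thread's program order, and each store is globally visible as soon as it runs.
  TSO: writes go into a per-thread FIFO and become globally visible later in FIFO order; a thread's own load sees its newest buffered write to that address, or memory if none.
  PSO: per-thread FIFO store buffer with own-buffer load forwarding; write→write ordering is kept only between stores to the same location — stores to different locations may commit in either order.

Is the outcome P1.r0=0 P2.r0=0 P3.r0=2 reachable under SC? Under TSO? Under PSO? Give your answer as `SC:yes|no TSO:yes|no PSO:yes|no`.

outcome vector order: (P1.r0,P2.r0,P3.r0)
[SC] allowed = {(0,1,0), (0,1,2), (0,2,0), (0,2,2), (2,0,0), (2,0,2), (2,1,0), (2,1,2), (2,2,0), (2,2,2)}
[TSO] allowed = {(0,0,0), (0,0,2), (0,1,0), (0,1,2), (0,2,0), (0,2,2), (2,0,0), (2,0,2), (2,1,0), (2,1,2), (2,2,0), (2,2,2)}
[PSO] allowed = {(0,0,0), (0,0,2), (0,1,0), (0,1,2), (0,2,0), (0,2,2), (2,0,0), (2,0,2), (2,1,0), (2,1,2), (2,2,0), (2,2,2)}
target (0,0,2) ∈ {TSO,PSO}

SC:no TSO:yes PSO:yes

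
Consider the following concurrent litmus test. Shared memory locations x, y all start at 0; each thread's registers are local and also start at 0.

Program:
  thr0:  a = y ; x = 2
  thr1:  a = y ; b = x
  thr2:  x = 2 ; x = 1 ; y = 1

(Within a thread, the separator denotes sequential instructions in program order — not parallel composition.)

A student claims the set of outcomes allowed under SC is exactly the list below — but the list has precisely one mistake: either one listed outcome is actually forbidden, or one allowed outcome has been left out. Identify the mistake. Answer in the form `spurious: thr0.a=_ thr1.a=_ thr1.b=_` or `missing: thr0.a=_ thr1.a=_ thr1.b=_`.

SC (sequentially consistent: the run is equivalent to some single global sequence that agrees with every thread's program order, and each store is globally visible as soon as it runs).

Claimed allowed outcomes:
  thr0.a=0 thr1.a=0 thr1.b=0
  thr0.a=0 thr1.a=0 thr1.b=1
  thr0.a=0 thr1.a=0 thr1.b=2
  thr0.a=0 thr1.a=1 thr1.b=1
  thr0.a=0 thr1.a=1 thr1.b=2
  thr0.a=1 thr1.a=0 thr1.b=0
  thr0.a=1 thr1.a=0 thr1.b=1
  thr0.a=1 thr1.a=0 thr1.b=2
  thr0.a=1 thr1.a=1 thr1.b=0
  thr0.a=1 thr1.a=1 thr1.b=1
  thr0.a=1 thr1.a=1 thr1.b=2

spurious: thr0.a=1 thr1.a=1 thr1.b=0

outcome vector order: (thr0.a,thr1.a,thr1.b)
[SC] allowed = {000; 001; 002; 011; 012; 100; 101; 102; 111; 112}
claimed∖SC = {110}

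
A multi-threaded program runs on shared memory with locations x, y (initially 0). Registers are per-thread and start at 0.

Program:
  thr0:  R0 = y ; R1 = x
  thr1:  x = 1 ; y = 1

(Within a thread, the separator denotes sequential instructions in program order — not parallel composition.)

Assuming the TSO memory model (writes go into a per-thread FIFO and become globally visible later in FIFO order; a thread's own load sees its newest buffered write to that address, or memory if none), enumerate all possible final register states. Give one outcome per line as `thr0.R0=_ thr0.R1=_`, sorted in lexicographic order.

thr0.R0=0 thr0.R1=0
thr0.R0=0 thr0.R1=1
thr0.R0=1 thr0.R1=1

outcome vector order: (thr0.R0,thr0.R1)
|TSO outcomes| = 3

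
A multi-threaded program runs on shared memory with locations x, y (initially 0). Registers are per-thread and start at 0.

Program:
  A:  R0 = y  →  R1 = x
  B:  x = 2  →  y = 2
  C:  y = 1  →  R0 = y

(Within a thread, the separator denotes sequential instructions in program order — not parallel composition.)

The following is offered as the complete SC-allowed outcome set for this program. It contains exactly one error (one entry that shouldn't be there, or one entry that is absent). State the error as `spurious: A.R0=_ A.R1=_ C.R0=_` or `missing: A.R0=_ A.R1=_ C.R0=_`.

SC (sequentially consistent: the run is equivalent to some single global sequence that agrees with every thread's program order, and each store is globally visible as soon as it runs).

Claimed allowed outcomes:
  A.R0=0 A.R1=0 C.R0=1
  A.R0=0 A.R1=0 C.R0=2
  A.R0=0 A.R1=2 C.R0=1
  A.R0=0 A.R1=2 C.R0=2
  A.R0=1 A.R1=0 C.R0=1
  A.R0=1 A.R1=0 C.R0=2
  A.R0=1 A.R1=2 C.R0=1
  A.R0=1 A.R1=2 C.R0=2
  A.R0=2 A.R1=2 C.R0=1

outcome vector order: (A.R0,A.R1,C.R0)
[SC] allowed = {(0,0,1); (0,0,2); (0,2,1); (0,2,2); (1,0,1); (1,0,2); (1,2,1); (1,2,2); (2,2,1); (2,2,2)}
SC∖claimed = {(2,2,2)}

missing: A.R0=2 A.R1=2 C.R0=2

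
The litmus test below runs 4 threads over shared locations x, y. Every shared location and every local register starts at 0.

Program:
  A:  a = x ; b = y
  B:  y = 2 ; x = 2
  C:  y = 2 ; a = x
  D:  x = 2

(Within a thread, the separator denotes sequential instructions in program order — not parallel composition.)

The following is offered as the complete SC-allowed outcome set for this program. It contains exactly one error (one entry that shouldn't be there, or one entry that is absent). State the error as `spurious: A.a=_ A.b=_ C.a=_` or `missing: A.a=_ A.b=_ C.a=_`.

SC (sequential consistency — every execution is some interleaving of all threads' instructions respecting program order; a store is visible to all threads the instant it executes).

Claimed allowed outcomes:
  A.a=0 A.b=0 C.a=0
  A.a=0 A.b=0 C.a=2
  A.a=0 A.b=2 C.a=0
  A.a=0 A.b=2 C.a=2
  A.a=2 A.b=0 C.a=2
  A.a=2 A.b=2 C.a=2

outcome vector order: (A.a,A.b,C.a)
under SC → 0/0/0 0/0/2 0/2/0 0/2/2 2/0/2 2/2/0 2/2/2
SC∖claimed = {2/2/0}

missing: A.a=2 A.b=2 C.a=0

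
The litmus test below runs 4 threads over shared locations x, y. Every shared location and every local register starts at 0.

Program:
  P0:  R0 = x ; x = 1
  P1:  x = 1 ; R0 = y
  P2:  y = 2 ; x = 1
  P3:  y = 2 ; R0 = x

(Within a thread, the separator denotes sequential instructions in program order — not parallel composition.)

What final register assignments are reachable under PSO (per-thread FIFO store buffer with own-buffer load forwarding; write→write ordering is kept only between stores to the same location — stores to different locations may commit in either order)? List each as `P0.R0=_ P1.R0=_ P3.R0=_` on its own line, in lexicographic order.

outcome vector order: (P0.R0,P1.R0,P3.R0)
|PSO outcomes| = 8

P0.R0=0 P1.R0=0 P3.R0=0
P0.R0=0 P1.R0=0 P3.R0=1
P0.R0=0 P1.R0=2 P3.R0=0
P0.R0=0 P1.R0=2 P3.R0=1
P0.R0=1 P1.R0=0 P3.R0=0
P0.R0=1 P1.R0=0 P3.R0=1
P0.R0=1 P1.R0=2 P3.R0=0
P0.R0=1 P1.R0=2 P3.R0=1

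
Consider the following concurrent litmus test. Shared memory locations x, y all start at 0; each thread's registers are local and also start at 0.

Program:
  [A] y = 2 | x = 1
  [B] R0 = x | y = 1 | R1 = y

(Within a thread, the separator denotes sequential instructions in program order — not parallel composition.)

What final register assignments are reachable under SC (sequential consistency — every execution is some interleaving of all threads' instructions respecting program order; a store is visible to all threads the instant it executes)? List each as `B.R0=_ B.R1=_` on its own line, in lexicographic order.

B.R0=0 B.R1=1
B.R0=0 B.R1=2
B.R0=1 B.R1=1

outcome vector order: (B.R0,B.R1)
|SC outcomes| = 3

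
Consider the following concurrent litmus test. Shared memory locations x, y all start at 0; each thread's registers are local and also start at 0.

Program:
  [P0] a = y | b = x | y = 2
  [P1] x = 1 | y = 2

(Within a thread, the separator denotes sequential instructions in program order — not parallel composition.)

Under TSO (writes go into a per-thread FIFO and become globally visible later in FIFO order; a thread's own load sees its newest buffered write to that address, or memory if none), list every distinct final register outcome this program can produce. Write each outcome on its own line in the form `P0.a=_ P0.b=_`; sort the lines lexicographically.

outcome vector order: (P0.a,P0.b)
|TSO outcomes| = 3

P0.a=0 P0.b=0
P0.a=0 P0.b=1
P0.a=2 P0.b=1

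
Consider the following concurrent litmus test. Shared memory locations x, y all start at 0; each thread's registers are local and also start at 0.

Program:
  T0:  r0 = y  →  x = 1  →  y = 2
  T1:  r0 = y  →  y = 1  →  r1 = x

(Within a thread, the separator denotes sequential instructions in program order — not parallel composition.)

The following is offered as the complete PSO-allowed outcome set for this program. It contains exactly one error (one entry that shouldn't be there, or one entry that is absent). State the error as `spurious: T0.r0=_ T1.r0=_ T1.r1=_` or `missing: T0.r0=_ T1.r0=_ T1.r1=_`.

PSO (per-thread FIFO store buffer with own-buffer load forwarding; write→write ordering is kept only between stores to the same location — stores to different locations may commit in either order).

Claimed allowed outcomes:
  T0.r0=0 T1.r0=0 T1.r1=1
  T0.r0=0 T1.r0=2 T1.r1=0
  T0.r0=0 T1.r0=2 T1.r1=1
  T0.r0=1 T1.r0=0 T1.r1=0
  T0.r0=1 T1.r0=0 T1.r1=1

outcome vector order: (T0.r0,T1.r0,T1.r1)
under PSO → (0,0,0) (0,0,1) (0,2,0) (0,2,1) (1,0,0) (1,0,1)
PSO∖claimed = {(0,0,0)}

missing: T0.r0=0 T1.r0=0 T1.r1=0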